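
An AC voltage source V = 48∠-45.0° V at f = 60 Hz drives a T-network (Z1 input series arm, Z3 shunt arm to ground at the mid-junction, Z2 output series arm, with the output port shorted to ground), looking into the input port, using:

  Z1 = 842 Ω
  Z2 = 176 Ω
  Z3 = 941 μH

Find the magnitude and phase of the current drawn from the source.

Step 1 — Angular frequency: ω = 2π·f = 2π·60 = 377 rad/s.
Step 2 — Component impedances:
  Z1: Z = R = 842 Ω
  Z2: Z = R = 176 Ω
  Z3: Z = jωL = j·377·0.000941 = 0 + j0.3547 Ω
Step 3 — With the output port shorted to ground, the output series arm Z2 runs from the junction to ground; the shunt arm Z3 also runs from the junction to ground. They appear in parallel: Z3 || Z2 = 0.000715 + j0.3547 Ω.
Step 4 — Series with input arm Z1: Z_in = Z1 + (Z3 || Z2) = 842 + j0.3547 Ω = 842∠0.0° Ω.
Step 5 — Source phasor: V = 48∠-45.0° V = 33.94 - j33.94 V.
Step 6 — Ohm's law: I = V / Z_total = (33.94 - j33.94) / (842 + j0.3547) = 0.04029 - j0.04033 A.
Step 7 — Convert to polar: |I| = 0.05701 A, ∠I = -45.0°.

I = 0.05701∠-45.0° A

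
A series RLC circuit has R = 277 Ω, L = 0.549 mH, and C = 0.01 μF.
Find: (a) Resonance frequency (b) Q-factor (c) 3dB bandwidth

Step 1 — Resonance: ω₀ = 1/√(LC) = 1/√(0.000549·1e-08) = 4.268e+05 rad/s.
Step 2 — f₀ = ω₀/(2π) = 6.793e+04 Hz.
Step 3 — Series Q: Q = ω₀L/R = 4.268e+05·0.000549/277 = 0.8459.
Step 4 — Bandwidth: Δω = ω₀/Q = 5.046e+05 rad/s; BW = Δω/(2π) = 8.03e+04 Hz.

(a) f₀ = 6.793e+04 Hz  (b) Q = 0.8459  (c) BW = 8.03e+04 Hz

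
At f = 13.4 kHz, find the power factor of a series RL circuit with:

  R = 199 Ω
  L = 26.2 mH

Step 1 — Angular frequency: ω = 2π·f = 2π·1.34e+04 = 8.419e+04 rad/s.
Step 2 — Component impedances:
  R: Z = R = 199 Ω
  L: Z = jωL = j·8.419e+04·0.0262 = 0 + j2206 Ω
Step 3 — Series combination: Z_total = R + L = 199 + j2206 Ω = 2215∠84.8° Ω.
Step 4 — Power factor: PF = cos(φ) = Re(Z)/|Z| = 199/2214.9 = 0.08985.
Step 5 — Type: Im(Z) = 2206 ⇒ lagging (phase φ = 84.8°).

PF = 0.08985 (lagging, φ = 84.8°)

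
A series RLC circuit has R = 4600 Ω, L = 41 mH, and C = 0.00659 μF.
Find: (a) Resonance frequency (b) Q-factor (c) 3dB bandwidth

Step 1 — Resonance: ω₀ = 1/√(LC) = 1/√(0.041·6.59e-09) = 6.084e+04 rad/s.
Step 2 — f₀ = ω₀/(2π) = 9682 Hz.
Step 3 — Series Q: Q = ω₀L/R = 6.084e+04·0.041/4600 = 0.5422.
Step 4 — Bandwidth: Δω = ω₀/Q = 1.122e+05 rad/s; BW = Δω/(2π) = 1.786e+04 Hz.

(a) f₀ = 9682 Hz  (b) Q = 0.5422  (c) BW = 1.786e+04 Hz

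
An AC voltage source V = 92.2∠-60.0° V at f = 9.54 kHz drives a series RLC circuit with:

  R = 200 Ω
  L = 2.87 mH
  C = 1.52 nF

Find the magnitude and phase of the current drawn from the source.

Step 1 — Angular frequency: ω = 2π·f = 2π·9540 = 5.994e+04 rad/s.
Step 2 — Component impedances:
  R: Z = R = 200 Ω
  L: Z = jωL = j·5.994e+04·0.00287 = 0 + j172 Ω
  C: Z = 1/(jωC) = -j/(ω·C) = 0 - j1.098e+04 Ω
Step 3 — Series combination: Z_total = R + L + C = 200 - j1.08e+04 Ω = 1.081e+04∠-88.9° Ω.
Step 4 — Source phasor: V = 92.2∠-60.0° V = 46.1 - j79.85 V.
Step 5 — Ohm's law: I = V / Z_total = (46.1 - j79.85) / (200 - j1.08e+04) = 0.007467 + j0.004129 A.
Step 6 — Convert to polar: |I| = 0.008533 A, ∠I = 28.9°.

I = 0.008533∠28.9° A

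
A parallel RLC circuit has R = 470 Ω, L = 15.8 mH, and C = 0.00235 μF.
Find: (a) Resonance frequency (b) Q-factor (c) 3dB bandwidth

Step 1 — Resonance: ω₀ = 1/√(LC) = 1/√(0.0158·2.35e-09) = 1.641e+05 rad/s.
Step 2 — f₀ = ω₀/(2π) = 2.612e+04 Hz.
Step 3 — Parallel Q: Q = R/(ω₀L) = 470/(1.641e+05·0.0158) = 0.1813.
Step 4 — Bandwidth: Δω = ω₀/Q = 9.054e+05 rad/s; BW = Δω/(2π) = 1.441e+05 Hz.

(a) f₀ = 2.612e+04 Hz  (b) Q = 0.1813  (c) BW = 1.441e+05 Hz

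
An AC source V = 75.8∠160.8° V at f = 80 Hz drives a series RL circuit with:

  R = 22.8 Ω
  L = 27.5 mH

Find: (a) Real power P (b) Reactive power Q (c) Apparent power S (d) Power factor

Step 1 — Angular frequency: ω = 2π·f = 2π·80 = 502.7 rad/s.
Step 2 — Component impedances:
  R: Z = R = 22.8 Ω
  L: Z = jωL = j·502.7·0.0275 = 0 + j13.82 Ω
Step 3 — Series combination: Z_total = R + L = 22.8 + j13.82 Ω = 26.66∠31.2° Ω.
Step 4 — Source phasor: V = 75.8∠160.8° V = -71.58 + j24.93 V.
Step 5 — Current: I = V / Z = -1.811 + j2.191 A = 2.843∠129.6° A.
Step 6 — Complex power: S = V·I* = 184.3 + j111.7 VA.
Step 7 — Real power: P = Re(S) = 184.3 W.
Step 8 — Reactive power: Q = Im(S) = 111.7 VAR.
Step 9 — Apparent power: |S| = 215.5 VA.
Step 10 — Power factor: PF = P/|S| = 0.8551 (lagging).

(a) P = 184.3 W  (b) Q = 111.7 VAR  (c) S = 215.5 VA  (d) PF = 0.8551 (lagging)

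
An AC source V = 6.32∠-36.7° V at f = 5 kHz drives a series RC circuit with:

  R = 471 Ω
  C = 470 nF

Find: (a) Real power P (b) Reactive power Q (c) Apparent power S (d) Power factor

Step 1 — Angular frequency: ω = 2π·f = 2π·5000 = 3.142e+04 rad/s.
Step 2 — Component impedances:
  R: Z = R = 471 Ω
  C: Z = 1/(jωC) = -j/(ω·C) = 0 - j67.73 Ω
Step 3 — Series combination: Z_total = R + C = 471 - j67.73 Ω = 475.8∠-8.2° Ω.
Step 4 — Source phasor: V = 6.32∠-36.7° V = 5.067 - j3.777 V.
Step 5 — Current: I = V / Z = 0.01167 - j0.006341 A = 0.01328∠-28.5° A.
Step 6 — Complex power: S = V·I* = 0.08309 - j0.01195 VA.
Step 7 — Real power: P = Re(S) = 0.08309 W.
Step 8 — Reactive power: Q = Im(S) = -0.01195 VAR.
Step 9 — Apparent power: |S| = 0.08394 VA.
Step 10 — Power factor: PF = P/|S| = 0.9898 (leading).

(a) P = 0.08309 W  (b) Q = -0.01195 VAR  (c) S = 0.08394 VA  (d) PF = 0.9898 (leading)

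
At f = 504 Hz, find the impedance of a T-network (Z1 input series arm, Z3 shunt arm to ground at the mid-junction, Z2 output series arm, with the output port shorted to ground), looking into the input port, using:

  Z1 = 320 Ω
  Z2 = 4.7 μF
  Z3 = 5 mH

Step 1 — Angular frequency: ω = 2π·f = 2π·504 = 3167 rad/s.
Step 2 — Component impedances:
  Z1: Z = R = 320 Ω
  Z2: Z = 1/(jωC) = -j/(ω·C) = 0 - j67.19 Ω
  Z3: Z = jωL = j·3167·0.005 = 0 + j15.83 Ω
Step 3 — With the output port shorted to ground, the output series arm Z2 runs from the junction to ground; the shunt arm Z3 also runs from the junction to ground. They appear in parallel: Z3 || Z2 = 0 + j20.72 Ω.
Step 4 — Series with input arm Z1: Z_in = Z1 + (Z3 || Z2) = 320 + j20.72 Ω = 320.7∠3.7° Ω.

Z = 320 + j20.72 Ω = 320.7∠3.7° Ω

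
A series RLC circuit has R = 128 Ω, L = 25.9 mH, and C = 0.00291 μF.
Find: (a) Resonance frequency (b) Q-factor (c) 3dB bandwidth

Step 1 — Resonance: ω₀ = 1/√(LC) = 1/√(0.0259·2.91e-09) = 1.152e+05 rad/s.
Step 2 — f₀ = ω₀/(2π) = 1.833e+04 Hz.
Step 3 — Series Q: Q = ω₀L/R = 1.152e+05·0.0259/128 = 23.31.
Step 4 — Bandwidth: Δω = ω₀/Q = 4942 rad/s; BW = Δω/(2π) = 786.6 Hz.

(a) f₀ = 1.833e+04 Hz  (b) Q = 23.31  (c) BW = 786.6 Hz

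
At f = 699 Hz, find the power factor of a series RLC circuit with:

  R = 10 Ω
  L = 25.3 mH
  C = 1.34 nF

Step 1 — Angular frequency: ω = 2π·f = 2π·699 = 4392 rad/s.
Step 2 — Component impedances:
  R: Z = R = 10 Ω
  L: Z = jωL = j·4392·0.0253 = 0 + j111.1 Ω
  C: Z = 1/(jωC) = -j/(ω·C) = 0 - j1.699e+05 Ω
Step 3 — Series combination: Z_total = R + L + C = 10 - j1.698e+05 Ω = 1.698e+05∠-90.0° Ω.
Step 4 — Power factor: PF = cos(φ) = Re(Z)/|Z| = 10/1.698e+05 = 5.889e-05.
Step 5 — Type: Im(Z) = -1.698e+05 ⇒ leading (phase φ = -90.0°).

PF = 5.889e-05 (leading, φ = -90.0°)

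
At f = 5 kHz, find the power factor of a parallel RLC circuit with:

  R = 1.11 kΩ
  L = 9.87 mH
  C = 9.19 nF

Step 1 — Angular frequency: ω = 2π·f = 2π·5000 = 3.142e+04 rad/s.
Step 2 — Component impedances:
  R: Z = R = 1110 Ω
  L: Z = jωL = j·3.142e+04·0.00987 = 0 + j310.1 Ω
  C: Z = 1/(jωC) = -j/(ω·C) = 0 - j3464 Ω
Step 3 — Parallel combination: 1/Z_total = 1/R + 1/L + 1/C; Z_total = 95.5 + j311.3 Ω = 325.6∠72.9° Ω.
Step 4 — Power factor: PF = cos(φ) = Re(Z)/|Z| = 95.5/325.6 = 0.2933.
Step 5 — Type: Im(Z) = 311.3 ⇒ lagging (phase φ = 72.9°).

PF = 0.2933 (lagging, φ = 72.9°)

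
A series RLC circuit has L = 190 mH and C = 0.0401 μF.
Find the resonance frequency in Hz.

Step 1 — Resonance condition Im(Z)=0 gives ω₀ = 1/√(LC).
Step 2 — ω₀ = 1/√(0.19·4.01e-08) = 1.146e+04 rad/s.
Step 3 — f₀ = ω₀/(2π) = 1823 Hz.

f₀ = 1823 Hz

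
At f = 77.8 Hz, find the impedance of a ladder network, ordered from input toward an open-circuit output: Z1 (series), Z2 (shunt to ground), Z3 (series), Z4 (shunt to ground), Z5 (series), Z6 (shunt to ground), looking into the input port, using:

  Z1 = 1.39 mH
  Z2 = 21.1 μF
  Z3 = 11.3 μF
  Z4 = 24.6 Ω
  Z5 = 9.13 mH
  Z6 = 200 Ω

Step 1 — Angular frequency: ω = 2π·f = 2π·77.8 = 488.8 rad/s.
Step 2 — Component impedances:
  Z1: Z = jωL = j·488.8·0.00139 = 0 + j0.6795 Ω
  Z2: Z = 1/(jωC) = -j/(ω·C) = 0 - j96.95 Ω
  Z3: Z = 1/(jωC) = -j/(ω·C) = 0 - j181 Ω
  Z4: Z = R = 24.6 Ω
  Z5: Z = jωL = j·488.8·0.00913 = 0 + j4.463 Ω
  Z6: Z = R = 200 Ω
Step 3 — Ladder network (open output): work backward from the far end, alternating series and parallel combinations. Z_in = 2.649 - j62.66 Ω = 62.72∠-87.6° Ω.

Z = 2.649 - j62.66 Ω = 62.72∠-87.6° Ω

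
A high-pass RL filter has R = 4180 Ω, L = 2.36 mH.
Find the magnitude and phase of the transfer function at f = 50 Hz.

Step 1 — Angular frequency: ω = 2π·50 = 314.2 rad/s.
Step 2 — Transfer function: H(jω) = jωL/(R + jωL).
Step 3 — Numerator jωL = j·0.7414; denominator R + jωL = 4180 + j0.7414.
Step 4 — H = 3.146e-08 + j0.0001774.
Step 5 — Magnitude: |H| = 0.0001774 (-75.0 dB); phase: φ = 90.0°.

|H| = 0.0001774 (-75.0 dB), φ = 90.0°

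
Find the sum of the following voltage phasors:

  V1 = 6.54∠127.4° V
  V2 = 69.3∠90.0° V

Step 1 — Convert each phasor to rectangular form:
  V1 = 6.54·(cos(127.4°) + j·sin(127.4°)) = -3.972 + j5.195 V
  V2 = 69.3·(cos(90.0°) + j·sin(90.0°)) = 0 + j69.3 V
Step 2 — Sum components: V_total = -3.972 + j74.5 V.
Step 3 — Convert to polar: |V_total| = 74.6 V, ∠V_total = 93.1°.

V_total = 74.6∠93.1° V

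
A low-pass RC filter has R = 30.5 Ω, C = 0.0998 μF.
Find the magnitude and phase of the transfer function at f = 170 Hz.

Step 1 — Angular frequency: ω = 2π·170 = 1068 rad/s.
Step 2 — Transfer function: H(jω) = 1/(1 + jωRC).
Step 3 — Denominator: 1 + jωRC = 1 + j·1068·30.5·9.98e-08 = 1 + j0.003251.
Step 4 — H = 1 - j0.003251.
Step 5 — Magnitude: |H| = 1 (-0.0 dB); phase: φ = -0.2°.

|H| = 1 (-0.0 dB), φ = -0.2°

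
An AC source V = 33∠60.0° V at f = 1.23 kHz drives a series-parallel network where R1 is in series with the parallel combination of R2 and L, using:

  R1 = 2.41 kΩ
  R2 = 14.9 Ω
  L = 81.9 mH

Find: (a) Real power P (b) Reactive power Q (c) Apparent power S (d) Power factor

Step 1 — Angular frequency: ω = 2π·f = 2π·1230 = 7728 rad/s.
Step 2 — Component impedances:
  R1: Z = R = 2410 Ω
  R2: Z = R = 14.9 Ω
  L: Z = jωL = j·7728·0.0819 = 0 + j632.9 Ω
Step 3 — Parallel branch: R2 || L = 1/(1/R2 + 1/L) = 14.89 + j0.3506 Ω.
Step 4 — Series with R1: Z_total = R1 + (R2 || L) = 2425 + j0.3506 Ω = 2425∠0.0° Ω.
Step 5 — Source phasor: V = 33∠60.0° V = 16.5 + j28.58 V.
Step 6 — Current: I = V / Z = 0.006806 + j0.01178 A = 0.01361∠60.0° A.
Step 7 — Complex power: S = V·I* = 0.4491 + j6.492e-05 VA.
Step 8 — Real power: P = Re(S) = 0.4491 W.
Step 9 — Reactive power: Q = Im(S) = 6.492e-05 VAR.
Step 10 — Apparent power: |S| = 0.4491 VA.
Step 11 — Power factor: PF = P/|S| = 1 (lagging).

(a) P = 0.4491 W  (b) Q = 6.492e-05 VAR  (c) S = 0.4491 VA  (d) PF = 1 (lagging)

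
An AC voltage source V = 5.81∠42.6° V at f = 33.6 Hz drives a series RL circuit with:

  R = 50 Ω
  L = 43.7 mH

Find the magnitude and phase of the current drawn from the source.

Step 1 — Angular frequency: ω = 2π·f = 2π·33.6 = 211.1 rad/s.
Step 2 — Component impedances:
  R: Z = R = 50 Ω
  L: Z = jωL = j·211.1·0.0437 = 0 + j9.226 Ω
Step 3 — Series combination: Z_total = R + L = 50 + j9.226 Ω = 50.84∠10.5° Ω.
Step 4 — Source phasor: V = 5.81∠42.6° V = 4.277 + j3.933 V.
Step 5 — Ohm's law: I = V / Z_total = (4.277 + j3.933) / (50 + j9.226) = 0.09675 + j0.0608 A.
Step 6 — Convert to polar: |I| = 0.1143 A, ∠I = 32.1°.

I = 0.1143∠32.1° A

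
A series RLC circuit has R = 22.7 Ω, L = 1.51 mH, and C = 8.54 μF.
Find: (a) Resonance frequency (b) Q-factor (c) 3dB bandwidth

Step 1 — Resonance: ω₀ = 1/√(LC) = 1/√(0.00151·8.54e-06) = 8806 rad/s.
Step 2 — f₀ = ω₀/(2π) = 1402 Hz.
Step 3 — Series Q: Q = ω₀L/R = 8806·0.00151/22.7 = 0.5858.
Step 4 — Bandwidth: Δω = ω₀/Q = 1.503e+04 rad/s; BW = Δω/(2π) = 2393 Hz.

(a) f₀ = 1402 Hz  (b) Q = 0.5858  (c) BW = 2393 Hz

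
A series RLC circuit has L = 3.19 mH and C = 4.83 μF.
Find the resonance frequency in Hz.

Step 1 — Resonance condition Im(Z)=0 gives ω₀ = 1/√(LC).
Step 2 — ω₀ = 1/√(0.00319·4.83e-06) = 8056 rad/s.
Step 3 — f₀ = ω₀/(2π) = 1282 Hz.

f₀ = 1282 Hz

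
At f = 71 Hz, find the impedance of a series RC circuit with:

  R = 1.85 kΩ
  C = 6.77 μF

Step 1 — Angular frequency: ω = 2π·f = 2π·71 = 446.1 rad/s.
Step 2 — Component impedances:
  R: Z = R = 1850 Ω
  C: Z = 1/(jωC) = -j/(ω·C) = 0 - j331.1 Ω
Step 3 — Series combination: Z_total = R + C = 1850 - j331.1 Ω = 1879∠-10.1° Ω.

Z = 1850 - j331.1 Ω = 1879∠-10.1° Ω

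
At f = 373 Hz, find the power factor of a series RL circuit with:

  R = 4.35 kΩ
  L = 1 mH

Step 1 — Angular frequency: ω = 2π·f = 2π·373 = 2344 rad/s.
Step 2 — Component impedances:
  R: Z = R = 4350 Ω
  L: Z = jωL = j·2344·0.001 = 0 + j2.344 Ω
Step 3 — Series combination: Z_total = R + L = 4350 + j2.344 Ω = 4350∠0.0° Ω.
Step 4 — Power factor: PF = cos(φ) = Re(Z)/|Z| = 4350/4350 = 1.
Step 5 — Type: Im(Z) = 2.344 ⇒ lagging (phase φ = 0.0°).

PF = 1 (lagging, φ = 0.0°)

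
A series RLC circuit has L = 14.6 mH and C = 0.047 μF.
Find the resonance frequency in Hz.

Step 1 — Resonance condition Im(Z)=0 gives ω₀ = 1/√(LC).
Step 2 — ω₀ = 1/√(0.0146·4.7e-08) = 3.817e+04 rad/s.
Step 3 — f₀ = ω₀/(2π) = 6076 Hz.

f₀ = 6076 Hz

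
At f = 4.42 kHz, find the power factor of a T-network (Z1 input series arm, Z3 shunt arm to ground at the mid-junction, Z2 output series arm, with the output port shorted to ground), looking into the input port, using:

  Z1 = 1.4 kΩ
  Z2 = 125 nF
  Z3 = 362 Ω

Step 1 — Angular frequency: ω = 2π·f = 2π·4420 = 2.777e+04 rad/s.
Step 2 — Component impedances:
  Z1: Z = R = 1400 Ω
  Z2: Z = 1/(jωC) = -j/(ω·C) = 0 - j288.1 Ω
  Z3: Z = R = 362 Ω
Step 3 — With the output port shorted to ground, the output series arm Z2 runs from the junction to ground; the shunt arm Z3 also runs from the junction to ground. They appear in parallel: Z3 || Z2 = 140.4 - j176.4 Ω.
Step 4 — Series with input arm Z1: Z_in = Z1 + (Z3 || Z2) = 1540 - j176.4 Ω = 1550∠-6.5° Ω.
Step 5 — Power factor: PF = cos(φ) = Re(Z)/|Z| = 1540/1550 = 0.9935.
Step 6 — Type: Im(Z) = -176.4 ⇒ leading (phase φ = -6.5°).

PF = 0.9935 (leading, φ = -6.5°)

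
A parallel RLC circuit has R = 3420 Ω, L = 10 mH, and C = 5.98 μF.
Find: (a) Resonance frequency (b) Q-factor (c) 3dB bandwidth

Step 1 — Resonance: ω₀ = 1/√(LC) = 1/√(0.01·5.98e-06) = 4089 rad/s.
Step 2 — f₀ = ω₀/(2π) = 650.8 Hz.
Step 3 — Parallel Q: Q = R/(ω₀L) = 3420/(4089·0.01) = 83.63.
Step 4 — Bandwidth: Δω = ω₀/Q = 48.9 rad/s; BW = Δω/(2π) = 7.782 Hz.

(a) f₀ = 650.8 Hz  (b) Q = 83.63  (c) BW = 7.782 Hz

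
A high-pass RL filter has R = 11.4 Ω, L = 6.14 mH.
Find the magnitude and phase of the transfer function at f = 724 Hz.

Step 1 — Angular frequency: ω = 2π·724 = 4549 rad/s.
Step 2 — Transfer function: H(jω) = jωL/(R + jωL).
Step 3 — Numerator jωL = j·27.93; denominator R + jωL = 11.4 + j27.93.
Step 4 — H = 0.8572 + j0.3499.
Step 5 — Magnitude: |H| = 0.9259 (-0.7 dB); phase: φ = 22.2°.

|H| = 0.9259 (-0.7 dB), φ = 22.2°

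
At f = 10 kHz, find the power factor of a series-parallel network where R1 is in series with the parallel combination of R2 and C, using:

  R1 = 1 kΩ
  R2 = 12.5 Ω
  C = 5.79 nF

Step 1 — Angular frequency: ω = 2π·f = 2π·1e+04 = 6.283e+04 rad/s.
Step 2 — Component impedances:
  R1: Z = R = 1000 Ω
  R2: Z = R = 12.5 Ω
  C: Z = 1/(jωC) = -j/(ω·C) = 0 - j2749 Ω
Step 3 — Parallel branch: R2 || C = 1/(1/R2 + 1/C) = 12.5 - j0.05684 Ω.
Step 4 — Series with R1: Z_total = R1 + (R2 || C) = 1012 - j0.05684 Ω = 1012∠-0.0° Ω.
Step 5 — Power factor: PF = cos(φ) = Re(Z)/|Z| = 1012/1012 = 1.
Step 6 — Type: Im(Z) = -0.05684 ⇒ leading (phase φ = -0.0°).

PF = 1 (leading, φ = -0.0°)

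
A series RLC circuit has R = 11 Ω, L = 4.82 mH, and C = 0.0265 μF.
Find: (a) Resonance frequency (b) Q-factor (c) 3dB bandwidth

Step 1 — Resonance: ω₀ = 1/√(LC) = 1/√(0.00482·2.65e-08) = 8.848e+04 rad/s.
Step 2 — f₀ = ω₀/(2π) = 1.408e+04 Hz.
Step 3 — Series Q: Q = ω₀L/R = 8.848e+04·0.00482/11 = 38.77.
Step 4 — Bandwidth: Δω = ω₀/Q = 2282 rad/s; BW = Δω/(2π) = 363.2 Hz.

(a) f₀ = 1.408e+04 Hz  (b) Q = 38.77  (c) BW = 363.2 Hz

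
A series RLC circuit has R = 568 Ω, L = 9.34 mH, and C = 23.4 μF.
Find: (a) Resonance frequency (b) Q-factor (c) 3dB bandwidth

Step 1 — Resonance: ω₀ = 1/√(LC) = 1/√(0.00934·2.34e-05) = 2139 rad/s.
Step 2 — f₀ = ω₀/(2π) = 340.4 Hz.
Step 3 — Series Q: Q = ω₀L/R = 2139·0.00934/568 = 0.03517.
Step 4 — Bandwidth: Δω = ω₀/Q = 6.081e+04 rad/s; BW = Δω/(2π) = 9679 Hz.

(a) f₀ = 340.4 Hz  (b) Q = 0.03517  (c) BW = 9679 Hz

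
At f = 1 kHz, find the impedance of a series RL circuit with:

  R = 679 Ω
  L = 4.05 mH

Step 1 — Angular frequency: ω = 2π·f = 2π·1000 = 6283 rad/s.
Step 2 — Component impedances:
  R: Z = R = 679 Ω
  L: Z = jωL = j·6283·0.00405 = 0 + j25.45 Ω
Step 3 — Series combination: Z_total = R + L = 679 + j25.45 Ω = 679.5∠2.1° Ω.

Z = 679 + j25.45 Ω = 679.5∠2.1° Ω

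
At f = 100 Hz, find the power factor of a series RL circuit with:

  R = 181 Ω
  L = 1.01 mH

Step 1 — Angular frequency: ω = 2π·f = 2π·100 = 628.3 rad/s.
Step 2 — Component impedances:
  R: Z = R = 181 Ω
  L: Z = jωL = j·628.3·0.00101 = 0 + j0.6346 Ω
Step 3 — Series combination: Z_total = R + L = 181 + j0.6346 Ω = 181∠0.2° Ω.
Step 4 — Power factor: PF = cos(φ) = Re(Z)/|Z| = 181/181 = 1.
Step 5 — Type: Im(Z) = 0.6346 ⇒ lagging (phase φ = 0.2°).

PF = 1 (lagging, φ = 0.2°)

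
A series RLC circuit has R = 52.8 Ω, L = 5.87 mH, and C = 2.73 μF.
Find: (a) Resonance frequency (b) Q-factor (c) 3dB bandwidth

Step 1 — Resonance: ω₀ = 1/√(LC) = 1/√(0.00587·2.73e-06) = 7900 rad/s.
Step 2 — f₀ = ω₀/(2π) = 1257 Hz.
Step 3 — Series Q: Q = ω₀L/R = 7900·0.00587/52.8 = 0.8782.
Step 4 — Bandwidth: Δω = ω₀/Q = 8995 rad/s; BW = Δω/(2π) = 1432 Hz.

(a) f₀ = 1257 Hz  (b) Q = 0.8782  (c) BW = 1432 Hz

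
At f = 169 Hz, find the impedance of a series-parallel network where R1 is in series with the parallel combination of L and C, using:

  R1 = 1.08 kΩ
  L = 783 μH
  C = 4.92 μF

Step 1 — Angular frequency: ω = 2π·f = 2π·169 = 1062 rad/s.
Step 2 — Component impedances:
  R1: Z = R = 1080 Ω
  L: Z = jωL = j·1062·0.000783 = 0 + j0.8314 Ω
  C: Z = 1/(jωC) = -j/(ω·C) = 0 - j191.4 Ω
Step 3 — Parallel branch: L || C = 1/(1/L + 1/C) = 0 + j0.8351 Ω.
Step 4 — Series with R1: Z_total = R1 + (L || C) = 1080 + j0.8351 Ω = 1080∠0.0° Ω.

Z = 1080 + j0.8351 Ω = 1080∠0.0° Ω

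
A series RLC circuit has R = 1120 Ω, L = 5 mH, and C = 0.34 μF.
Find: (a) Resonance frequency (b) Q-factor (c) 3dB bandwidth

Step 1 — Resonance condition Im(Z)=0 gives ω₀ = 1/√(LC).
Step 2 — ω₀ = 1/√(0.005·3.4e-07) = 2.425e+04 rad/s.
Step 3 — f₀ = ω₀/(2π) = 3860 Hz.
Step 4 — Series Q: Q = ω₀L/R = 2.425e+04·0.005/1120 = 0.1083.
Step 5 — 3dB bandwidth: Δω = ω₀/Q = 2.24e+05 rad/s; BW = Δω/(2π) = 3.565e+04 Hz.

(a) f₀ = 3860 Hz  (b) Q = 0.1083  (c) BW = 3.565e+04 Hz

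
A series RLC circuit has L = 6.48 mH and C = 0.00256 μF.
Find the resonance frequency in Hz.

Step 1 — Resonance condition Im(Z)=0 gives ω₀ = 1/√(LC).
Step 2 — ω₀ = 1/√(0.00648·2.56e-09) = 2.455e+05 rad/s.
Step 3 — f₀ = ω₀/(2π) = 3.908e+04 Hz.

f₀ = 3.908e+04 Hz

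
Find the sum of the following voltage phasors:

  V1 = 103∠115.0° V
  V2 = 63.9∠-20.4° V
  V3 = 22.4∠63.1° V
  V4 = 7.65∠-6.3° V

Step 1 — Convert each phasor to rectangular form:
  V1 = 103·(cos(115.0°) + j·sin(115.0°)) = -43.53 + j93.35 V
  V2 = 63.9·(cos(-20.4°) + j·sin(-20.4°)) = 59.89 - j22.27 V
  V3 = 22.4·(cos(63.1°) + j·sin(63.1°)) = 10.13 + j19.98 V
  V4 = 7.65·(cos(-6.3°) + j·sin(-6.3°)) = 7.604 - j0.8395 V
Step 2 — Sum components: V_total = 34.1 + j90.21 V.
Step 3 — Convert to polar: |V_total| = 96.44 V, ∠V_total = 69.3°.

V_total = 96.44∠69.3° V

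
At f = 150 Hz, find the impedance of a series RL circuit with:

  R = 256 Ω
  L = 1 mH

Step 1 — Angular frequency: ω = 2π·f = 2π·150 = 942.5 rad/s.
Step 2 — Component impedances:
  R: Z = R = 256 Ω
  L: Z = jωL = j·942.5·0.001 = 0 + j0.9425 Ω
Step 3 — Series combination: Z_total = R + L = 256 + j0.9425 Ω = 256∠0.2° Ω.

Z = 256 + j0.9425 Ω = 256∠0.2° Ω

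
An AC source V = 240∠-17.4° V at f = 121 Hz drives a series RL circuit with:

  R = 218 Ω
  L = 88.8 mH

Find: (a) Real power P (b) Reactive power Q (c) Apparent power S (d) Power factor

Step 1 — Angular frequency: ω = 2π·f = 2π·121 = 760.3 rad/s.
Step 2 — Component impedances:
  R: Z = R = 218 Ω
  L: Z = jωL = j·760.3·0.0888 = 0 + j67.51 Ω
Step 3 — Series combination: Z_total = R + L = 218 + j67.51 Ω = 228.2∠17.2° Ω.
Step 4 — Source phasor: V = 240∠-17.4° V = 229 - j71.77 V.
Step 5 — Current: I = V / Z = 0.8656 - j0.5973 A = 1.052∠-34.6° A.
Step 6 — Complex power: S = V·I* = 241.1 + j74.66 VA.
Step 7 — Real power: P = Re(S) = 241.1 W.
Step 8 — Reactive power: Q = Im(S) = 74.66 VAR.
Step 9 — Apparent power: |S| = 252.4 VA.
Step 10 — Power factor: PF = P/|S| = 0.9552 (lagging).

(a) P = 241.1 W  (b) Q = 74.66 VAR  (c) S = 252.4 VA  (d) PF = 0.9552 (lagging)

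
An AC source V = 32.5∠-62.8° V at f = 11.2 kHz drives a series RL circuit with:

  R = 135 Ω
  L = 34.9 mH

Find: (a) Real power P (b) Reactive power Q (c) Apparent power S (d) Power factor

Step 1 — Angular frequency: ω = 2π·f = 2π·1.12e+04 = 7.037e+04 rad/s.
Step 2 — Component impedances:
  R: Z = R = 135 Ω
  L: Z = jωL = j·7.037e+04·0.0349 = 0 + j2456 Ω
Step 3 — Series combination: Z_total = R + L = 135 + j2456 Ω = 2460∠86.9° Ω.
Step 4 — Source phasor: V = 32.5∠-62.8° V = 14.86 - j28.91 V.
Step 5 — Current: I = V / Z = -0.0114 - j0.006676 A = 0.01321∠-149.7° A.
Step 6 — Complex power: S = V·I* = 0.02357 + j0.4288 VA.
Step 7 — Real power: P = Re(S) = 0.02357 W.
Step 8 — Reactive power: Q = Im(S) = 0.4288 VAR.
Step 9 — Apparent power: |S| = 0.4294 VA.
Step 10 — Power factor: PF = P/|S| = 0.05489 (lagging).

(a) P = 0.02357 W  (b) Q = 0.4288 VAR  (c) S = 0.4294 VA  (d) PF = 0.05489 (lagging)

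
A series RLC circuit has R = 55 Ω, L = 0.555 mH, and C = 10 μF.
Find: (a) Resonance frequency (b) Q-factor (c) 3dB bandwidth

Step 1 — Resonance condition Im(Z)=0 gives ω₀ = 1/√(LC).
Step 2 — ω₀ = 1/√(0.000555·1e-05) = 1.342e+04 rad/s.
Step 3 — f₀ = ω₀/(2π) = 2136 Hz.
Step 4 — Series Q: Q = ω₀L/R = 1.342e+04·0.000555/55 = 0.1355.
Step 5 — 3dB bandwidth: Δω = ω₀/Q = 9.91e+04 rad/s; BW = Δω/(2π) = 1.577e+04 Hz.

(a) f₀ = 2136 Hz  (b) Q = 0.1355  (c) BW = 1.577e+04 Hz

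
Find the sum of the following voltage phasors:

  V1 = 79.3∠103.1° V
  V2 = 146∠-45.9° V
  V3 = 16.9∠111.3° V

Step 1 — Convert each phasor to rectangular form:
  V1 = 79.3·(cos(103.1°) + j·sin(103.1°)) = -17.97 + j77.24 V
  V2 = 146·(cos(-45.9°) + j·sin(-45.9°)) = 101.6 - j104.8 V
  V3 = 16.9·(cos(111.3°) + j·sin(111.3°)) = -6.139 + j15.75 V
Step 2 — Sum components: V_total = 77.49 - j11.86 V.
Step 3 — Convert to polar: |V_total| = 78.39 V, ∠V_total = -8.7°.

V_total = 78.39∠-8.7° V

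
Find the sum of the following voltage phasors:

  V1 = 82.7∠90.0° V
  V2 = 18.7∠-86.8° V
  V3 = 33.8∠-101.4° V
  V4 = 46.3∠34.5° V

Step 1 — Convert each phasor to rectangular form:
  V1 = 82.7·(cos(90.0°) + j·sin(90.0°)) = 0 + j82.7 V
  V2 = 18.7·(cos(-86.8°) + j·sin(-86.8°)) = 1.044 - j18.67 V
  V3 = 33.8·(cos(-101.4°) + j·sin(-101.4°)) = -6.681 - j33.13 V
  V4 = 46.3·(cos(34.5°) + j·sin(34.5°)) = 38.16 + j26.22 V
Step 2 — Sum components: V_total = 32.52 + j57.12 V.
Step 3 — Convert to polar: |V_total| = 65.73 V, ∠V_total = 60.3°.

V_total = 65.73∠60.3° V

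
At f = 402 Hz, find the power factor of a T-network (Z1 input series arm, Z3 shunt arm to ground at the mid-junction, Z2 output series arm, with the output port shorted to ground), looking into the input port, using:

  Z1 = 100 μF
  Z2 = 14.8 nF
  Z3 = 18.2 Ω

Step 1 — Angular frequency: ω = 2π·f = 2π·402 = 2526 rad/s.
Step 2 — Component impedances:
  Z1: Z = 1/(jωC) = -j/(ω·C) = 0 - j3.959 Ω
  Z2: Z = 1/(jωC) = -j/(ω·C) = 0 - j2.675e+04 Ω
  Z3: Z = R = 18.2 Ω
Step 3 — With the output port shorted to ground, the output series arm Z2 runs from the junction to ground; the shunt arm Z3 also runs from the junction to ground. They appear in parallel: Z3 || Z2 = 18.2 - j0.01238 Ω.
Step 4 — Series with input arm Z1: Z_in = Z1 + (Z3 || Z2) = 18.2 - j3.971 Ω = 18.63∠-12.3° Ω.
Step 5 — Power factor: PF = cos(φ) = Re(Z)/|Z| = 18.2/18.628 = 0.977.
Step 6 — Type: Im(Z) = -3.971 ⇒ leading (phase φ = -12.3°).

PF = 0.977 (leading, φ = -12.3°)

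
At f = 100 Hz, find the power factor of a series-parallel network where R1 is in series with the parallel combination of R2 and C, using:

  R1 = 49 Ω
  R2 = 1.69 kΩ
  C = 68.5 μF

Step 1 — Angular frequency: ω = 2π·f = 2π·100 = 628.3 rad/s.
Step 2 — Component impedances:
  R1: Z = R = 49 Ω
  R2: Z = R = 1690 Ω
  C: Z = 1/(jωC) = -j/(ω·C) = 0 - j23.23 Ω
Step 3 — Parallel branch: R2 || C = 1/(1/R2 + 1/C) = 0.3194 - j23.23 Ω.
Step 4 — Series with R1: Z_total = R1 + (R2 || C) = 49.32 - j23.23 Ω = 54.52∠-25.2° Ω.
Step 5 — Power factor: PF = cos(φ) = Re(Z)/|Z| = 49.319/54.516 = 0.9047.
Step 6 — Type: Im(Z) = -23.23 ⇒ leading (phase φ = -25.2°).

PF = 0.9047 (leading, φ = -25.2°)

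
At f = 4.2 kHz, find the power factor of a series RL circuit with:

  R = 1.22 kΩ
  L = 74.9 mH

Step 1 — Angular frequency: ω = 2π·f = 2π·4200 = 2.639e+04 rad/s.
Step 2 — Component impedances:
  R: Z = R = 1220 Ω
  L: Z = jωL = j·2.639e+04·0.0749 = 0 + j1977 Ω
Step 3 — Series combination: Z_total = R + L = 1220 + j1977 Ω = 2323∠58.3° Ω.
Step 4 — Power factor: PF = cos(φ) = Re(Z)/|Z| = 1220/2323 = 0.5252.
Step 5 — Type: Im(Z) = 1977 ⇒ lagging (phase φ = 58.3°).

PF = 0.5252 (lagging, φ = 58.3°)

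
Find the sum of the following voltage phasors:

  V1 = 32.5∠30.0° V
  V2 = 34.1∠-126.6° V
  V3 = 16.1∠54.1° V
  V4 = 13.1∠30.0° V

Step 1 — Convert each phasor to rectangular form:
  V1 = 32.5·(cos(30.0°) + j·sin(30.0°)) = 28.15 + j16.25 V
  V2 = 34.1·(cos(-126.6°) + j·sin(-126.6°)) = -20.33 - j27.38 V
  V3 = 16.1·(cos(54.1°) + j·sin(54.1°)) = 9.441 + j13.04 V
  V4 = 13.1·(cos(30.0°) + j·sin(30.0°)) = 11.34 + j6.55 V
Step 2 — Sum components: V_total = 28.6 + j8.466 V.
Step 3 — Convert to polar: |V_total| = 29.83 V, ∠V_total = 16.5°.

V_total = 29.83∠16.5° V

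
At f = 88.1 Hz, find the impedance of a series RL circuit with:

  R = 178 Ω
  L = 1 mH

Step 1 — Angular frequency: ω = 2π·f = 2π·88.1 = 553.5 rad/s.
Step 2 — Component impedances:
  R: Z = R = 178 Ω
  L: Z = jωL = j·553.5·0.001 = 0 + j0.5535 Ω
Step 3 — Series combination: Z_total = R + L = 178 + j0.5535 Ω = 178∠0.2° Ω.

Z = 178 + j0.5535 Ω = 178∠0.2° Ω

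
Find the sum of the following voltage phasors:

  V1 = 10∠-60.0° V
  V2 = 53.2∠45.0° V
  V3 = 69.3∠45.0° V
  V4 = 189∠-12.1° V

Step 1 — Convert each phasor to rectangular form:
  V1 = 10·(cos(-60.0°) + j·sin(-60.0°)) = 5 - j8.66 V
  V2 = 53.2·(cos(45.0°) + j·sin(45.0°)) = 37.62 + j37.62 V
  V3 = 69.3·(cos(45.0°) + j·sin(45.0°)) = 49 + j49 V
  V4 = 189·(cos(-12.1°) + j·sin(-12.1°)) = 184.8 - j39.62 V
Step 2 — Sum components: V_total = 276.4 + j38.34 V.
Step 3 — Convert to polar: |V_total| = 279.1 V, ∠V_total = 7.9°.

V_total = 279.1∠7.9° V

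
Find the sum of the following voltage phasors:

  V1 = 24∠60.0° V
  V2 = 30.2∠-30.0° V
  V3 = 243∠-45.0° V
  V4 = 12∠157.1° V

Step 1 — Convert each phasor to rectangular form:
  V1 = 24·(cos(60.0°) + j·sin(60.0°)) = 12 + j20.78 V
  V2 = 30.2·(cos(-30.0°) + j·sin(-30.0°)) = 26.15 - j15.1 V
  V3 = 243·(cos(-45.0°) + j·sin(-45.0°)) = 171.8 - j171.8 V
  V4 = 12·(cos(157.1°) + j·sin(157.1°)) = -11.05 + j4.669 V
Step 2 — Sum components: V_total = 198.9 - j161.5 V.
Step 3 — Convert to polar: |V_total| = 256.2 V, ∠V_total = -39.1°.

V_total = 256.2∠-39.1° V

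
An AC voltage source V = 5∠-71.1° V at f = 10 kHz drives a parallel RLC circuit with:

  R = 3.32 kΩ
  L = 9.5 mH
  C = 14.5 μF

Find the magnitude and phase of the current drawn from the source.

Step 1 — Angular frequency: ω = 2π·f = 2π·1e+04 = 6.283e+04 rad/s.
Step 2 — Component impedances:
  R: Z = R = 3320 Ω
  L: Z = jωL = j·6.283e+04·0.0095 = 0 + j596.9 Ω
  C: Z = 1/(jωC) = -j/(ω·C) = 0 - j1.098 Ω
Step 3 — Parallel combination: 1/Z_total = 1/R + 1/L + 1/C; Z_total = 0.0003642 - j1.1 Ω = 1.1∠-90.0° Ω.
Step 4 — Source phasor: V = 5∠-71.1° V = 1.62 - j4.73 V.
Step 5 — Ohm's law: I = V / Z_total = (1.62 - j4.73) / (0.0003642 - j1.1) = 4.302 + j1.471 A.
Step 6 — Convert to polar: |I| = 4.547 A, ∠I = 18.9°.

I = 4.547∠18.9° A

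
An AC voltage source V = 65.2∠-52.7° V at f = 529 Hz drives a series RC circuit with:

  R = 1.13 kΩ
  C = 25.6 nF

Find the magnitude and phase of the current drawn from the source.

Step 1 — Angular frequency: ω = 2π·f = 2π·529 = 3324 rad/s.
Step 2 — Component impedances:
  R: Z = R = 1130 Ω
  C: Z = 1/(jωC) = -j/(ω·C) = 0 - j1.175e+04 Ω
Step 3 — Series combination: Z_total = R + C = 1130 - j1.175e+04 Ω = 1.181e+04∠-84.5° Ω.
Step 4 — Source phasor: V = 65.2∠-52.7° V = 39.51 - j51.86 V.
Step 5 — Ohm's law: I = V / Z_total = (39.51 - j51.86) / (1130 - j1.175e+04) = 0.004693 + j0.002911 A.
Step 6 — Convert to polar: |I| = 0.005522 A, ∠I = 31.8°.

I = 0.005522∠31.8° A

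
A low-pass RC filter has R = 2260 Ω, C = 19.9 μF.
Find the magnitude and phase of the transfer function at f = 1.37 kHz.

Step 1 — Angular frequency: ω = 2π·1370 = 8608 rad/s.
Step 2 — Transfer function: H(jω) = 1/(1 + jωRC).
Step 3 — Denominator: 1 + jωRC = 1 + j·8608·2260·1.99e-05 = 1 + j387.1.
Step 4 — H = 6.672e-06 - j0.002583.
Step 5 — Magnitude: |H| = 0.002583 (-51.8 dB); phase: φ = -89.9°.

|H| = 0.002583 (-51.8 dB), φ = -89.9°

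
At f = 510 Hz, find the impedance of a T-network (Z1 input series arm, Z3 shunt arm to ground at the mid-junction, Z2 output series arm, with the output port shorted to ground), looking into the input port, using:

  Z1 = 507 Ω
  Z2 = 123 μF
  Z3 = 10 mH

Step 1 — Angular frequency: ω = 2π·f = 2π·510 = 3204 rad/s.
Step 2 — Component impedances:
  Z1: Z = R = 507 Ω
  Z2: Z = 1/(jωC) = -j/(ω·C) = 0 - j2.537 Ω
  Z3: Z = jωL = j·3204·0.01 = 0 + j32.04 Ω
Step 3 — With the output port shorted to ground, the output series arm Z2 runs from the junction to ground; the shunt arm Z3 also runs from the junction to ground. They appear in parallel: Z3 || Z2 = 0 - j2.755 Ω.
Step 4 — Series with input arm Z1: Z_in = Z1 + (Z3 || Z2) = 507 - j2.755 Ω = 507∠-0.3° Ω.

Z = 507 - j2.755 Ω = 507∠-0.3° Ω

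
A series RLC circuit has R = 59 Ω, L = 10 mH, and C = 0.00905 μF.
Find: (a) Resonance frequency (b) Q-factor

Step 1 — Resonance condition Im(Z)=0 gives ω₀ = 1/√(LC).
Step 2 — ω₀ = 1/√(0.01·9.05e-09) = 1.051e+05 rad/s.
Step 3 — f₀ = ω₀/(2π) = 1.673e+04 Hz.
Step 4 — Series Q: Q = ω₀L/R = 1.051e+05·0.01/59 = 17.82.

(a) f₀ = 1.673e+04 Hz  (b) Q = 17.82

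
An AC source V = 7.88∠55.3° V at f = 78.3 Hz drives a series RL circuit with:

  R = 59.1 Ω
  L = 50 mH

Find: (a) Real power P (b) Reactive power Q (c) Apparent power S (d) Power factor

Step 1 — Angular frequency: ω = 2π·f = 2π·78.3 = 492 rad/s.
Step 2 — Component impedances:
  R: Z = R = 59.1 Ω
  L: Z = jωL = j·492·0.05 = 0 + j24.6 Ω
Step 3 — Series combination: Z_total = R + L = 59.1 + j24.6 Ω = 64.01∠22.6° Ω.
Step 4 — Source phasor: V = 7.88∠55.3° V = 4.486 + j6.478 V.
Step 5 — Current: I = V / Z = 0.1036 + j0.06651 A = 0.1231∠32.7° A.
Step 6 — Complex power: S = V·I* = 0.8955 + j0.3727 VA.
Step 7 — Real power: P = Re(S) = 0.8955 W.
Step 8 — Reactive power: Q = Im(S) = 0.3727 VAR.
Step 9 — Apparent power: |S| = 0.97 VA.
Step 10 — Power factor: PF = P/|S| = 0.9232 (lagging).

(a) P = 0.8955 W  (b) Q = 0.3727 VAR  (c) S = 0.97 VA  (d) PF = 0.9232 (lagging)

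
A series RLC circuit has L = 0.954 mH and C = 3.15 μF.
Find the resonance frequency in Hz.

Step 1 — Resonance condition Im(Z)=0 gives ω₀ = 1/√(LC).
Step 2 — ω₀ = 1/√(0.000954·3.15e-06) = 1.824e+04 rad/s.
Step 3 — f₀ = ω₀/(2π) = 2903 Hz.

f₀ = 2903 Hz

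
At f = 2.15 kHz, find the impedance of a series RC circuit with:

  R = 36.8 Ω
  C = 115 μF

Step 1 — Angular frequency: ω = 2π·f = 2π·2150 = 1.351e+04 rad/s.
Step 2 — Component impedances:
  R: Z = R = 36.8 Ω
  C: Z = 1/(jωC) = -j/(ω·C) = 0 - j0.6437 Ω
Step 3 — Series combination: Z_total = R + C = 36.8 - j0.6437 Ω = 36.81∠-1.0° Ω.

Z = 36.8 - j0.6437 Ω = 36.81∠-1.0° Ω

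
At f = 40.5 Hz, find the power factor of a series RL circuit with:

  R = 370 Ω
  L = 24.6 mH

Step 1 — Angular frequency: ω = 2π·f = 2π·40.5 = 254.5 rad/s.
Step 2 — Component impedances:
  R: Z = R = 370 Ω
  L: Z = jωL = j·254.5·0.0246 = 0 + j6.26 Ω
Step 3 — Series combination: Z_total = R + L = 370 + j6.26 Ω = 370.1∠1.0° Ω.
Step 4 — Power factor: PF = cos(φ) = Re(Z)/|Z| = 370/370.05 = 0.9999.
Step 5 — Type: Im(Z) = 6.26 ⇒ lagging (phase φ = 1.0°).

PF = 0.9999 (lagging, φ = 1.0°)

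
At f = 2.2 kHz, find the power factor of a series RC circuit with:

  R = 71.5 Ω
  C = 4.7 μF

Step 1 — Angular frequency: ω = 2π·f = 2π·2200 = 1.382e+04 rad/s.
Step 2 — Component impedances:
  R: Z = R = 71.5 Ω
  C: Z = 1/(jωC) = -j/(ω·C) = 0 - j15.39 Ω
Step 3 — Series combination: Z_total = R + C = 71.5 - j15.39 Ω = 73.14∠-12.1° Ω.
Step 4 — Power factor: PF = cos(φ) = Re(Z)/|Z| = 71.5/73.14 = 0.9776.
Step 5 — Type: Im(Z) = -15.39 ⇒ leading (phase φ = -12.1°).

PF = 0.9776 (leading, φ = -12.1°)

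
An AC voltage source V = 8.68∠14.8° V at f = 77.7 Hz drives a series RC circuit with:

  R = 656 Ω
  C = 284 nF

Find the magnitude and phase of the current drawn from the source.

Step 1 — Angular frequency: ω = 2π·f = 2π·77.7 = 488.2 rad/s.
Step 2 — Component impedances:
  R: Z = R = 656 Ω
  C: Z = 1/(jωC) = -j/(ω·C) = 0 - j7212 Ω
Step 3 — Series combination: Z_total = R + C = 656 - j7212 Ω = 7242∠-84.8° Ω.
Step 4 — Source phasor: V = 8.68∠14.8° V = 8.392 + j2.217 V.
Step 5 — Ohm's law: I = V / Z_total = (8.392 + j2.217) / (656 - j7212) = -0.0001999 + j0.001182 A.
Step 6 — Convert to polar: |I| = 0.001199 A, ∠I = 99.6°.

I = 0.001199∠99.6° A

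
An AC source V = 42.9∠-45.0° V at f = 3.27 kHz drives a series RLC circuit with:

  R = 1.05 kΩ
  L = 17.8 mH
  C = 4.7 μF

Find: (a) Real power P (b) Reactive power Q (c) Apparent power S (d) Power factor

Step 1 — Angular frequency: ω = 2π·f = 2π·3270 = 2.055e+04 rad/s.
Step 2 — Component impedances:
  R: Z = R = 1050 Ω
  L: Z = jωL = j·2.055e+04·0.0178 = 0 + j365.7 Ω
  C: Z = 1/(jωC) = -j/(ω·C) = 0 - j10.36 Ω
Step 3 — Series combination: Z_total = R + L + C = 1050 + j355.4 Ω = 1109∠18.7° Ω.
Step 4 — Source phasor: V = 42.9∠-45.0° V = 30.33 - j30.33 V.
Step 5 — Current: I = V / Z = 0.01715 - j0.03469 A = 0.0387∠-63.7° A.
Step 6 — Complex power: S = V·I* = 1.573 + j0.5322 VA.
Step 7 — Real power: P = Re(S) = 1.573 W.
Step 8 — Reactive power: Q = Im(S) = 0.5322 VAR.
Step 9 — Apparent power: |S| = 1.66 VA.
Step 10 — Power factor: PF = P/|S| = 0.9472 (lagging).

(a) P = 1.573 W  (b) Q = 0.5322 VAR  (c) S = 1.66 VA  (d) PF = 0.9472 (lagging)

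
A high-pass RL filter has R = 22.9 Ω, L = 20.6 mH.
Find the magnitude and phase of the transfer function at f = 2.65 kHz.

Step 1 — Angular frequency: ω = 2π·2650 = 1.665e+04 rad/s.
Step 2 — Transfer function: H(jω) = jωL/(R + jωL).
Step 3 — Numerator jωL = j·343; denominator R + jωL = 22.9 + j343.
Step 4 — H = 0.9956 + j0.06647.
Step 5 — Magnitude: |H| = 0.9978 (-0.0 dB); phase: φ = 3.8°.

|H| = 0.9978 (-0.0 dB), φ = 3.8°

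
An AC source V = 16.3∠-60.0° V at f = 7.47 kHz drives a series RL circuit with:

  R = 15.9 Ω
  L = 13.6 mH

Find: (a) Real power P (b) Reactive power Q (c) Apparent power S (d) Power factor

Step 1 — Angular frequency: ω = 2π·f = 2π·7470 = 4.694e+04 rad/s.
Step 2 — Component impedances:
  R: Z = R = 15.9 Ω
  L: Z = jωL = j·4.694e+04·0.0136 = 0 + j638.3 Ω
Step 3 — Series combination: Z_total = R + L = 15.9 + j638.3 Ω = 638.5∠88.6° Ω.
Step 4 — Source phasor: V = 16.3∠-60.0° V = 8.15 - j14.12 V.
Step 5 — Current: I = V / Z = -0.02178 - j0.01331 A = 0.02553∠-148.6° A.
Step 6 — Complex power: S = V·I* = 0.01036 + j0.416 VA.
Step 7 — Real power: P = Re(S) = 0.01036 W.
Step 8 — Reactive power: Q = Im(S) = 0.416 VAR.
Step 9 — Apparent power: |S| = 0.4161 VA.
Step 10 — Power factor: PF = P/|S| = 0.0249 (lagging).

(a) P = 0.01036 W  (b) Q = 0.416 VAR  (c) S = 0.4161 VA  (d) PF = 0.0249 (lagging)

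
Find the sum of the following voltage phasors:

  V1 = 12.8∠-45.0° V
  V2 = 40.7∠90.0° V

Step 1 — Convert each phasor to rectangular form:
  V1 = 12.8·(cos(-45.0°) + j·sin(-45.0°)) = 9.051 - j9.051 V
  V2 = 40.7·(cos(90.0°) + j·sin(90.0°)) = 0 + j40.7 V
Step 2 — Sum components: V_total = 9.051 + j31.65 V.
Step 3 — Convert to polar: |V_total| = 32.92 V, ∠V_total = 74.0°.

V_total = 32.92∠74.0° V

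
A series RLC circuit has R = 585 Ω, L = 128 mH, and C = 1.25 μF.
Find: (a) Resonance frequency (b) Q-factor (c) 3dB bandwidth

Step 1 — Resonance condition Im(Z)=0 gives ω₀ = 1/√(LC).
Step 2 — ω₀ = 1/√(0.128·1.25e-06) = 2500 rad/s.
Step 3 — f₀ = ω₀/(2π) = 397.9 Hz.
Step 4 — Series Q: Q = ω₀L/R = 2500·0.128/585 = 0.547.
Step 5 — 3dB bandwidth: Δω = ω₀/Q = 4570 rad/s; BW = Δω/(2π) = 727.4 Hz.

(a) f₀ = 397.9 Hz  (b) Q = 0.547  (c) BW = 727.4 Hz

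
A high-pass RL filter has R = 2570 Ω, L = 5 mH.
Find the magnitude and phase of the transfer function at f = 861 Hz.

Step 1 — Angular frequency: ω = 2π·861 = 5410 rad/s.
Step 2 — Transfer function: H(jω) = jωL/(R + jωL).
Step 3 — Numerator jωL = j·27.05; denominator R + jωL = 2570 + j27.05.
Step 4 — H = 0.0001108 + j0.01052.
Step 5 — Magnitude: |H| = 0.01052 (-39.6 dB); phase: φ = 89.4°.

|H| = 0.01052 (-39.6 dB), φ = 89.4°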